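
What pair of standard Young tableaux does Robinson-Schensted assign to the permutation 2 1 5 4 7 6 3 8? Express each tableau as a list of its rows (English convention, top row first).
P = [[1, 3, 6, 8], [2, 4, 7], [5]], Q = [[1, 3, 5, 8], [2, 4, 6], [7]]

Insert each entry of the permutation into P by Schensted row insertion, recording in Q the position of each new cell.

After inserting 2: P = [[2]].
After inserting 1: P = [[1], [2]].
After inserting 5: P = [[1, 5], [2]].
After inserting 4: P = [[1, 4], [2, 5]].
After inserting 7: P = [[1, 4, 7], [2, 5]].
After inserting 6: P = [[1, 4, 6], [2, 5, 7]].
After inserting 3: P = [[1, 3, 6], [2, 4, 7], [5]].
After inserting 8: P = [[1, 3, 6, 8], [2, 4, 7], [5]].

So P = [[1, 3, 6, 8], [2, 4, 7], [5]], Q = [[1, 3, 5, 8], [2, 4, 6], [7]].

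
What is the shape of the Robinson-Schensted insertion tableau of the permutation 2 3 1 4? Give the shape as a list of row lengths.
[3, 1]

Row-insert each entry into an empty tableau.

After inserting 2: P = [[2]].
After inserting 3: P = [[2, 3]].
After inserting 1: P = [[1, 3], [2]].
After inserting 4: P = [[1, 3, 4], [2]].

The final insertion tableau P = [[1, 3, 4], [2]] has shape [3, 1].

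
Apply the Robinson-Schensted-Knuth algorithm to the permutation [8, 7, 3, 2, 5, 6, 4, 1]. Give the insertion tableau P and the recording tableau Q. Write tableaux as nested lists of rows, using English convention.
P = [[1, 4, 6], [2, 5], [3], [7], [8]], Q = [[1, 5, 6], [2, 7], [3], [4], [8]]

Insert each entry of the permutation into P by Schensted row insertion, recording in Q the position of each new cell.

Insert 8: appended to row 1. P = [[8]].
Insert 7: 7 bumps 8 from row 1; 8 starts row 2. P = [[7], [8]].
Insert 3: 3 bumps 7 from row 1; 7 bumps 8 from row 2; 8 starts row 3. P = [[3], [7], [8]].
Insert 2: 2 bumps 3 from row 1; 3 bumps 7 from row 2; 7 bumps 8 from row 3; 8 starts row 4. P = [[2], [3], [7], [8]].
Insert 5: appended to row 1. P = [[2, 5], [3], [7], [8]].
Insert 6: appended to row 1. P = [[2, 5, 6], [3], [7], [8]].
Insert 4: 4 bumps 5 from row 1; 5 appends to row 2. P = [[2, 4, 6], [3, 5], [7], [8]].
Insert 1: 1 bumps 2 from row 1; 2 bumps 3 from row 2; 3 bumps 7 from row 3; 7 bumps 8 from row 4; 8 starts row 5. P = [[1, 4, 6], [2, 5], [3], [7], [8]].

So P = [[1, 4, 6], [2, 5], [3], [7], [8]], Q = [[1, 5, 6], [2, 7], [3], [4], [8]].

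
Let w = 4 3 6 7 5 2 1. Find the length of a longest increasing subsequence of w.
3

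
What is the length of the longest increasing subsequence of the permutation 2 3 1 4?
3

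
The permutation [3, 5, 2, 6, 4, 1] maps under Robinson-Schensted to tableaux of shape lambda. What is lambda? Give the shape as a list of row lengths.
Row-insert each entry into an empty tableau.

After inserting 3: P = [[3]].
After inserting 5: P = [[3, 5]].
After inserting 2: P = [[2, 5], [3]].
After inserting 6: P = [[2, 5, 6], [3]].
After inserting 4: P = [[2, 4, 6], [3, 5]].
After inserting 1: P = [[1, 4, 6], [2, 5], [3]].

The final insertion tableau P = [[1, 4, 6], [2, 5], [3]] has shape [3, 2, 1].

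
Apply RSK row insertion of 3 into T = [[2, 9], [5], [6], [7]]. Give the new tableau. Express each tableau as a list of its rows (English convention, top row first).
[[2, 3], [5, 9], [6], [7]]

In row 1, 3 replaces 9 (the leftmost entry greater than 3); 9 is bumped to row 2. 9 is appended to row 2. The new tableau is [[2, 3], [5, 9], [6], [7]].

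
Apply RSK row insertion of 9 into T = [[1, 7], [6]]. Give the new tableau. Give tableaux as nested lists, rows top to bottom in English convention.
9 is larger than every entry of row 1, so it is appended to row 1. The new tableau is [[1, 7, 9], [6]].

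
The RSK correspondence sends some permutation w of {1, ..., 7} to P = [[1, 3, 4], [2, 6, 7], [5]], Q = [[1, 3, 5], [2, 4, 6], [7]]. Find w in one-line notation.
Reverse the RSK construction: for i from n down to 1, find the cell of Q containing i, remove the entry at that cell from P, and reverse-bump it up through P; the value ejected from row 1 is w(i).

Step i=7: Q has 7 at row 3, column 1; remove 5 from row 3 of P and reverse-bump: 5 enters row 2 and ejects 2; 2 enters row 1 and ejects 1. So w(7) = 1. P is now [[2, 3, 4], [5, 6, 7]].
Step i=6: Q has 6 at row 2, column 3; remove 7 from row 2 of P and reverse-bump: 7 enters row 1 and ejects 4. So w(6) = 4. P is now [[2, 3, 7], [5, 6]].
Step i=5: Q has 5 at row 1, column 3; remove that cell from P, ejecting 7. So w(5) = 7. P is now [[2, 3], [5, 6]].
Step i=4: Q has 4 at row 2, column 2; remove 6 from row 2 of P and reverse-bump: 6 enters row 1 and ejects 3. So w(4) = 3. P is now [[2, 6], [5]].
Step i=3: Q has 3 at row 1, column 2; remove that cell from P, ejecting 6. So w(3) = 6. P is now [[2], [5]].
Step i=2: Q has 2 at row 2, column 1; remove 5 from row 2 of P and reverse-bump: 5 enters row 1 and ejects 2. So w(2) = 2. P is now [[5]].
Step i=1: Q has 1 at row 1, column 1; remove that cell from P, ejecting 5. So w(1) = 5. P is now [].

So w = 5 2 6 3 7 4 1.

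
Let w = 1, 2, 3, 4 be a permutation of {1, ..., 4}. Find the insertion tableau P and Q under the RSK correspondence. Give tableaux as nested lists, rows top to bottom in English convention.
P = [[1, 2, 3, 4]], Q = [[1, 2, 3, 4]]

Insert each entry of the permutation into P by Schensted row insertion, recording in Q the position of each new cell.

Insert 1: appended to row 1. P = [[1]].
Insert 2: appended to row 1. P = [[1, 2]].
Insert 3: appended to row 1. P = [[1, 2, 3]].
Insert 4: appended to row 1. P = [[1, 2, 3, 4]].

So P = [[1, 2, 3, 4]], Q = [[1, 2, 3, 4]].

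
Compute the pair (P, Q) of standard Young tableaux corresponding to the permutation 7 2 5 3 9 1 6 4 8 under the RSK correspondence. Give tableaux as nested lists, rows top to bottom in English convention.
P = [[1, 3, 4, 8], [2, 6], [5, 9], [7]], Q = [[1, 3, 5, 9], [2, 7], [4, 8], [6]]

Insert each entry of the permutation into P by Schensted row insertion, recording in Q the position of each new cell.

After inserting 7: P = [[7]].
After inserting 2: P = [[2], [7]].
After inserting 5: P = [[2, 5], [7]].
After inserting 3: P = [[2, 3], [5], [7]].
After inserting 9: P = [[2, 3, 9], [5], [7]].
After inserting 1: P = [[1, 3, 9], [2], [5], [7]].
After inserting 6: P = [[1, 3, 6], [2, 9], [5], [7]].
After inserting 4: P = [[1, 3, 4], [2, 6], [5, 9], [7]].
After inserting 8: P = [[1, 3, 4, 8], [2, 6], [5, 9], [7]].

So P = [[1, 3, 4, 8], [2, 6], [5, 9], [7]], Q = [[1, 3, 5, 9], [2, 7], [4, 8], [6]].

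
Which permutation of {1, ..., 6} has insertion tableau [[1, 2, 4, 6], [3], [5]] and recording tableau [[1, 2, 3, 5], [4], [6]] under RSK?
Reverse the RSK construction: for i from n down to 1, find the cell of Q containing i, remove the entry at that cell from P, and reverse-bump it up through P; the value ejected from row 1 is w(i).

Step i=6: Q has 6 at row 3, column 1; remove 5 from row 3 of P and reverse-bump: 5 enters row 2 and ejects 3; 3 enters row 1 and ejects 2. So w(6) = 2. P is now [[1, 3, 4, 6], [5]].
Step i=5: Q has 5 at row 1, column 4; remove that cell from P, ejecting 6. So w(5) = 6. P is now [[1, 3, 4], [5]].
Step i=4: Q has 4 at row 2, column 1; remove 5 from row 2 of P and reverse-bump: 5 enters row 1 and ejects 4. So w(4) = 4. P is now [[1, 3, 5]].
Step i=3: Q has 3 at row 1, column 3; remove that cell from P, ejecting 5. So w(3) = 5. P is now [[1, 3]].
Step i=2: Q has 2 at row 1, column 2; remove that cell from P, ejecting 3. So w(2) = 3. P is now [[1]].
Step i=1: Q has 1 at row 1, column 1; remove that cell from P, ejecting 1. So w(1) = 1. P is now [].

So w = 1 3 5 4 6 2.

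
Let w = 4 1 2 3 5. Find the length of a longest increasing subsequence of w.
4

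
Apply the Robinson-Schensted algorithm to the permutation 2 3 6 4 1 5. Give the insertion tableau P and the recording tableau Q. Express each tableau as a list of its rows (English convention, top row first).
Insert each entry of the permutation into P by Schensted row insertion, recording in Q the position of each new cell.

Insert 2: appended to row 1. P = [[2]].
Insert 3: appended to row 1. P = [[2, 3]].
Insert 6: appended to row 1. P = [[2, 3, 6]].
Insert 4: 4 bumps 6 from row 1; 6 starts row 2. P = [[2, 3, 4], [6]].
Insert 1: 1 bumps 2 from row 1; 2 bumps 6 from row 2; 6 starts row 3. P = [[1, 3, 4], [2], [6]].
Insert 5: appended to row 1. P = [[1, 3, 4, 5], [2], [6]].

So P = [[1, 3, 4, 5], [2], [6]], Q = [[1, 2, 3, 6], [4], [5]].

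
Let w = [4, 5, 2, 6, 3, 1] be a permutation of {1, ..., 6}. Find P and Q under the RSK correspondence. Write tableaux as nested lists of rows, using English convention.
Insert each entry of the permutation into P by Schensted row insertion, recording in Q the position of each new cell.

Insert 4: appended to row 1. P = [[4]].
Insert 5: appended to row 1. P = [[4, 5]].
Insert 2: 2 bumps 4 from row 1; 4 starts row 2. P = [[2, 5], [4]].
Insert 6: appended to row 1. P = [[2, 5, 6], [4]].
Insert 3: 3 bumps 5 from row 1; 5 appends to row 2. P = [[2, 3, 6], [4, 5]].
Insert 1: 1 bumps 2 from row 1; 2 bumps 4 from row 2; 4 starts row 3. P = [[1, 3, 6], [2, 5], [4]].

So P = [[1, 3, 6], [2, 5], [4]], Q = [[1, 2, 4], [3, 5], [6]].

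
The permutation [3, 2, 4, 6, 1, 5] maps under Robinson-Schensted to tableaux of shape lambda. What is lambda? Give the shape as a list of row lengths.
Row-insert each entry into an empty tableau.

After inserting 3: P = [[3]].
After inserting 2: P = [[2], [3]].
After inserting 4: P = [[2, 4], [3]].
After inserting 6: P = [[2, 4, 6], [3]].
After inserting 1: P = [[1, 4, 6], [2], [3]].
After inserting 5: P = [[1, 4, 5], [2, 6], [3]].

The final insertion tableau P = [[1, 4, 5], [2, 6], [3]] has shape [3, 2, 1].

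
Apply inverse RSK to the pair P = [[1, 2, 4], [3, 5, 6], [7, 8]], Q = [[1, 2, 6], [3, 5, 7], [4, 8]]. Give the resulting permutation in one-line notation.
Reverse the RSK construction: for i from n down to 1, find the cell of Q containing i, remove the entry at that cell from P, and reverse-bump it up through P; the value ejected from row 1 is w(i).

Step i=8: Q has 8 at row 3, column 2; remove 8 from row 3 of P and reverse-bump: 8 enters row 2 and ejects 6; 6 enters row 1 and ejects 4. So w(8) = 4. P is now [[1, 2, 6], [3, 5, 8], [7]].
Step i=7: Q has 7 at row 2, column 3; remove 8 from row 2 of P and reverse-bump: 8 enters row 1 and ejects 6. So w(7) = 6. P is now [[1, 2, 8], [3, 5], [7]].
Step i=6: Q has 6 at row 1, column 3; remove that cell from P, ejecting 8. So w(6) = 8. P is now [[1, 2], [3, 5], [7]].
Step i=5: Q has 5 at row 2, column 2; remove 5 from row 2 of P and reverse-bump: 5 enters row 1 and ejects 2. So w(5) = 2. P is now [[1, 5], [3], [7]].
Step i=4: Q has 4 at row 3, column 1; remove 7 from row 3 of P and reverse-bump: 7 enters row 2 and ejects 3; 3 enters row 1 and ejects 1. So w(4) = 1. P is now [[3, 5], [7]].
Step i=3: Q has 3 at row 2, column 1; remove 7 from row 2 of P and reverse-bump: 7 enters row 1 and ejects 5. So w(3) = 5. P is now [[3, 7]].
Step i=2: Q has 2 at row 1, column 2; remove that cell from P, ejecting 7. So w(2) = 7. P is now [[3]].
Step i=1: Q has 1 at row 1, column 1; remove that cell from P, ejecting 3. So w(1) = 3. P is now [].

So w = 3 7 5 1 2 8 6 4.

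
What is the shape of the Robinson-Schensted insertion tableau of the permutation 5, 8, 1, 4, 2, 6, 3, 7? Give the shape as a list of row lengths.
Row-insert each entry into an empty tableau.

After inserting 5: P = [[5]].
After inserting 8: P = [[5, 8]].
After inserting 1: P = [[1, 8], [5]].
After inserting 4: P = [[1, 4], [5, 8]].
After inserting 2: P = [[1, 2], [4, 8], [5]].
After inserting 6: P = [[1, 2, 6], [4, 8], [5]].
After inserting 3: P = [[1, 2, 3], [4, 6], [5, 8]].
After inserting 7: P = [[1, 2, 3, 7], [4, 6], [5, 8]].

The final insertion tableau P = [[1, 2, 3, 7], [4, 6], [5, 8]] has shape [4, 2, 2].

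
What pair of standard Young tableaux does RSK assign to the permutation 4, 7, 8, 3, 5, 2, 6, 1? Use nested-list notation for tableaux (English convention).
Insert each entry of the permutation into P by Schensted row insertion, recording in Q the position of each new cell.

Insert 4: appended to row 1. P = [[4]].
Insert 7: appended to row 1. P = [[4, 7]].
Insert 8: appended to row 1. P = [[4, 7, 8]].
Insert 3: 3 bumps 4 from row 1; 4 starts row 2. P = [[3, 7, 8], [4]].
Insert 5: 5 bumps 7 from row 1; 7 appends to row 2. P = [[3, 5, 8], [4, 7]].
Insert 2: 2 bumps 3 from row 1; 3 bumps 4 from row 2; 4 starts row 3. P = [[2, 5, 8], [3, 7], [4]].
Insert 6: 6 bumps 8 from row 1; 8 appends to row 2. P = [[2, 5, 6], [3, 7, 8], [4]].
Insert 1: 1 bumps 2 from row 1; 2 bumps 3 from row 2; 3 bumps 4 from row 3; 4 starts row 4. P = [[1, 5, 6], [2, 7, 8], [3], [4]].

So P = [[1, 5, 6], [2, 7, 8], [3], [4]], Q = [[1, 2, 3], [4, 5, 7], [6], [8]].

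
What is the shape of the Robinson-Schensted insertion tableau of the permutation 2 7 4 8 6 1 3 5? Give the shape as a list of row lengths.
Row-insert each entry into an empty tableau.

After inserting 2: P = [[2]].
After inserting 7: P = [[2, 7]].
After inserting 4: P = [[2, 4], [7]].
After inserting 8: P = [[2, 4, 8], [7]].
After inserting 6: P = [[2, 4, 6], [7, 8]].
After inserting 1: P = [[1, 4, 6], [2, 8], [7]].
After inserting 3: P = [[1, 3, 6], [2, 4], [7, 8]].
After inserting 5: P = [[1, 3, 5], [2, 4, 6], [7, 8]].

The final insertion tableau P = [[1, 3, 5], [2, 4, 6], [7, 8]] has shape [3, 3, 2].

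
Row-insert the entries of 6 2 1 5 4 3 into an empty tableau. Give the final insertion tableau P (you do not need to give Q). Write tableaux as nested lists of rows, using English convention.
P = [[1, 3], [2, 4], [5], [6]]

Insert 6: appended to row 1. P = [[6]].
Insert 2: 2 bumps 6 from row 1; 6 starts row 2. P = [[2], [6]].
Insert 1: 1 bumps 2 from row 1; 2 bumps 6 from row 2; 6 starts row 3. P = [[1], [2], [6]].
Insert 5: appended to row 1. P = [[1, 5], [2], [6]].
Insert 4: 4 bumps 5 from row 1; 5 appends to row 2. P = [[1, 4], [2, 5], [6]].
Insert 3: 3 bumps 4 from row 1; 4 bumps 5 from row 2; 5 bumps 6 from row 3; 6 starts row 4. P = [[1, 3], [2, 4], [5], [6]].

So P = [[1, 3], [2, 4], [5], [6]].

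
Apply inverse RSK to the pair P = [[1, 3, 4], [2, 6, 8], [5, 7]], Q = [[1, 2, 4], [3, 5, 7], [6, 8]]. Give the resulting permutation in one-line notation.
5 7 2 8 3 1 6 4

Reverse the RSK construction: for i from n down to 1, find the cell of Q containing i, remove the entry at that cell from P, and reverse-bump it up through P; the value ejected from row 1 is w(i).

Step i=8: Q has 8 at row 3, column 2; remove 7 from row 3 of P and reverse-bump: 7 enters row 2 and ejects 6; 6 enters row 1 and ejects 4. So w(8) = 4. P is now [[1, 3, 6], [2, 7, 8], [5]].
Step i=7: Q has 7 at row 2, column 3; remove 8 from row 2 of P and reverse-bump: 8 enters row 1 and ejects 6. So w(7) = 6. P is now [[1, 3, 8], [2, 7], [5]].
Step i=6: Q has 6 at row 3, column 1; remove 5 from row 3 of P and reverse-bump: 5 enters row 2 and ejects 2; 2 enters row 1 and ejects 1. So w(6) = 1. P is now [[2, 3, 8], [5, 7]].
Step i=5: Q has 5 at row 2, column 2; remove 7 from row 2 of P and reverse-bump: 7 enters row 1 and ejects 3. So w(5) = 3. P is now [[2, 7, 8], [5]].
Step i=4: Q has 4 at row 1, column 3; remove that cell from P, ejecting 8. So w(4) = 8. P is now [[2, 7], [5]].
Step i=3: Q has 3 at row 2, column 1; remove 5 from row 2 of P and reverse-bump: 5 enters row 1 and ejects 2. So w(3) = 2. P is now [[5, 7]].
Step i=2: Q has 2 at row 1, column 2; remove that cell from P, ejecting 7. So w(2) = 7. P is now [[5]].
Step i=1: Q has 1 at row 1, column 1; remove that cell from P, ejecting 5. So w(1) = 5. P is now [].

So w = 5 7 2 8 3 1 6 4.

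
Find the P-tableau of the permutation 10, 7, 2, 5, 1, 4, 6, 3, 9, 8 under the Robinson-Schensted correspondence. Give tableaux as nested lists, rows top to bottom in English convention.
P = [[1, 3, 6, 8], [2, 4, 9], [5], [7], [10]]

Insert 10: appended to row 1. P = [[10]].
Insert 7: 7 bumps 10 from row 1; 10 starts row 2. P = [[7], [10]].
Insert 2: 2 bumps 7 from row 1; 7 bumps 10 from row 2; 10 starts row 3. P = [[2], [7], [10]].
Insert 5: appended to row 1. P = [[2, 5], [7], [10]].
Insert 1: 1 bumps 2 from row 1; 2 bumps 7 from row 2; 7 bumps 10 from row 3; 10 starts row 4. P = [[1, 5], [2], [7], [10]].
Insert 4: 4 bumps 5 from row 1; 5 appends to row 2. P = [[1, 4], [2, 5], [7], [10]].
Insert 6: appended to row 1. P = [[1, 4, 6], [2, 5], [7], [10]].
Insert 3: 3 bumps 4 from row 1; 4 bumps 5 from row 2; 5 bumps 7 from row 3; 7 bumps 10 from row 4; 10 starts row 5. P = [[1, 3, 6], [2, 4], [5], [7], [10]].
Insert 9: appended to row 1. P = [[1, 3, 6, 9], [2, 4], [5], [7], [10]].
Insert 8: 8 bumps 9 from row 1; 9 appends to row 2. P = [[1, 3, 6, 8], [2, 4, 9], [5], [7], [10]].

So P = [[1, 3, 6, 8], [2, 4, 9], [5], [7], [10]].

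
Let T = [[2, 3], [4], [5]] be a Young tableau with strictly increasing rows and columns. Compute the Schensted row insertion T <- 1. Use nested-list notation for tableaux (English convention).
[[1, 3], [2], [4], [5]]

In row 1, 1 replaces 2 (the leftmost entry greater than 1); 2 is bumped to row 2. In row 2, 2 replaces 4 (the leftmost entry greater than 2); 4 is bumped to row 3. In row 3, 4 replaces 5 (the leftmost entry greater than 4); 5 is bumped to row 4. 5 starts a new row 4. The new tableau is [[1, 3], [2], [4], [5]].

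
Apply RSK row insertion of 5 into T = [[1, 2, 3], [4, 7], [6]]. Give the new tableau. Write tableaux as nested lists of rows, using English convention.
[[1, 2, 3, 5], [4, 7], [6]]

5 is larger than every entry of row 1, so it is appended to row 1. The new tableau is [[1, 2, 3, 5], [4, 7], [6]].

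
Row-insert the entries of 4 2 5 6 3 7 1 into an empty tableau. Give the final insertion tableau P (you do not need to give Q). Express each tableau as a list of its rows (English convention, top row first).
Insert 4: appended to row 1. P = [[4]].
Insert 2: 2 bumps 4 from row 1; 4 starts row 2. P = [[2], [4]].
Insert 5: appended to row 1. P = [[2, 5], [4]].
Insert 6: appended to row 1. P = [[2, 5, 6], [4]].
Insert 3: 3 bumps 5 from row 1; 5 appends to row 2. P = [[2, 3, 6], [4, 5]].
Insert 7: appended to row 1. P = [[2, 3, 6, 7], [4, 5]].
Insert 1: 1 bumps 2 from row 1; 2 bumps 4 from row 2; 4 starts row 3. P = [[1, 3, 6, 7], [2, 5], [4]].

So P = [[1, 3, 6, 7], [2, 5], [4]].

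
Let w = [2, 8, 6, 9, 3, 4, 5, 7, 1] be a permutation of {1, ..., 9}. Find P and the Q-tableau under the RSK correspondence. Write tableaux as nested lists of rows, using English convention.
Insert each entry of the permutation into P by Schensted row insertion, recording in Q the position of each new cell.

Insert 2: appended to row 1. P = [[2]], Q = [[1]].
Insert 8: appended to row 1. P = [[2, 8]], Q = [[1, 2]].
Insert 6: 6 bumps 8 from row 1; 8 starts row 2. P = [[2, 6], [8]], Q = [[1, 2], [3]].
Insert 9: appended to row 1. P = [[2, 6, 9], [8]], Q = [[1, 2, 4], [3]].
Insert 3: 3 bumps 6 from row 1; 6 bumps 8 from row 2; 8 starts row 3. P = [[2, 3, 9], [6], [8]], Q = [[1, 2, 4], [3], [5]].
Insert 4: 4 bumps 9 from row 1; 9 appends to row 2. P = [[2, 3, 4], [6, 9], [8]], Q = [[1, 2, 4], [3, 6], [5]].
Insert 5: appended to row 1. P = [[2, 3, 4, 5], [6, 9], [8]], Q = [[1, 2, 4, 7], [3, 6], [5]].
Insert 7: appended to row 1. P = [[2, 3, 4, 5, 7], [6, 9], [8]], Q = [[1, 2, 4, 7, 8], [3, 6], [5]].
Insert 1: 1 bumps 2 from row 1; 2 bumps 6 from row 2; 6 bumps 8 from row 3; 8 starts row 4. P = [[1, 3, 4, 5, 7], [2, 9], [6], [8]], Q = [[1, 2, 4, 7, 8], [3, 6], [5], [9]].

So P = [[1, 3, 4, 5, 7], [2, 9], [6], [8]], Q = [[1, 2, 4, 7, 8], [3, 6], [5], [9]].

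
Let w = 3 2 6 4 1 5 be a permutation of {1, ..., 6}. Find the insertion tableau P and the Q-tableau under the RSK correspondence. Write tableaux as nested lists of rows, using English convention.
Insert each entry of the permutation into P by Schensted row insertion, recording in Q the position of each new cell.

Insert 3: appended to row 1. P = [[3]].
Insert 2: 2 bumps 3 from row 1; 3 starts row 2. P = [[2], [3]].
Insert 6: appended to row 1. P = [[2, 6], [3]].
Insert 4: 4 bumps 6 from row 1; 6 appends to row 2. P = [[2, 4], [3, 6]].
Insert 1: 1 bumps 2 from row 1; 2 bumps 3 from row 2; 3 starts row 3. P = [[1, 4], [2, 6], [3]].
Insert 5: appended to row 1. P = [[1, 4, 5], [2, 6], [3]].

So P = [[1, 4, 5], [2, 6], [3]], Q = [[1, 3, 6], [2, 4], [5]].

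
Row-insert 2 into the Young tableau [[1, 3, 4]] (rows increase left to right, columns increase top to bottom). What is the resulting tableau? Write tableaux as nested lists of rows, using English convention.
In row 1, 2 replaces 3 (the leftmost entry greater than 2); 3 is bumped to row 2. 3 starts a new row 2. The new tableau is [[1, 2, 4], [3]].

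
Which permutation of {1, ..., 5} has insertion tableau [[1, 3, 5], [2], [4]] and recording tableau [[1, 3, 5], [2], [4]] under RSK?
Reverse the RSK construction: for i from n down to 1, find the cell of Q containing i, remove the entry at that cell from P, and reverse-bump it up through P; the value ejected from row 1 is w(i).

Step i=5: Q has 5 at row 1, column 3; remove that cell from P, ejecting 5. So w(5) = 5. P is now [[1, 3], [2], [4]].
Step i=4: Q has 4 at row 3, column 1; remove 4 from row 3 of P and reverse-bump: 4 enters row 2 and ejects 2; 2 enters row 1 and ejects 1. So w(4) = 1. P is now [[2, 3], [4]].
Step i=3: Q has 3 at row 1, column 2; remove that cell from P, ejecting 3. So w(3) = 3. P is now [[2], [4]].
Step i=2: Q has 2 at row 2, column 1; remove 4 from row 2 of P and reverse-bump: 4 enters row 1 and ejects 2. So w(2) = 2. P is now [[4]].
Step i=1: Q has 1 at row 1, column 1; remove that cell from P, ejecting 4. So w(1) = 4. P is now [].

So w = 4 2 3 1 5.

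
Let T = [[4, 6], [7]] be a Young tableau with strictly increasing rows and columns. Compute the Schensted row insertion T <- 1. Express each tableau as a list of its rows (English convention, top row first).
[[1, 6], [4], [7]]

In row 1, 1 replaces 4 (the leftmost entry greater than 1); 4 is bumped to row 2. In row 2, 4 replaces 7 (the leftmost entry greater than 4); 7 is bumped to row 3. 7 starts a new row 3. The new tableau is [[1, 6], [4], [7]].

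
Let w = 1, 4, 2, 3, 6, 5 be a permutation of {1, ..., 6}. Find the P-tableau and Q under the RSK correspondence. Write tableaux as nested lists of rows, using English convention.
Insert each entry of the permutation into P by Schensted row insertion, recording in Q the position of each new cell.

Insert 1: appended to row 1. P = [[1]], Q = [[1]].
Insert 4: appended to row 1. P = [[1, 4]], Q = [[1, 2]].
Insert 2: 2 bumps 4 from row 1; 4 starts row 2. P = [[1, 2], [4]], Q = [[1, 2], [3]].
Insert 3: appended to row 1. P = [[1, 2, 3], [4]], Q = [[1, 2, 4], [3]].
Insert 6: appended to row 1. P = [[1, 2, 3, 6], [4]], Q = [[1, 2, 4, 5], [3]].
Insert 5: 5 bumps 6 from row 1; 6 appends to row 2. P = [[1, 2, 3, 5], [4, 6]], Q = [[1, 2, 4, 5], [3, 6]].

So P = [[1, 2, 3, 5], [4, 6]], Q = [[1, 2, 4, 5], [3, 6]].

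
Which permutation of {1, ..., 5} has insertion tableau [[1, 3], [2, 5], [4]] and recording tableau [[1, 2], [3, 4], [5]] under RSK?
Reverse RSK: for i = n, n-1, ..., 1, locate i in Q, remove the corresponding corner cell from P, and reverse-bump its entry up through P; the value ejected from row 1 is w(i).

So w = 4 5 2 3 1.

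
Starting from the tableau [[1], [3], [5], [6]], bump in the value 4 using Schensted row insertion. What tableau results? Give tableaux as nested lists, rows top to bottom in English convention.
4 is larger than every entry of row 1, so it is appended to row 1. The new tableau is [[1, 4], [3], [5], [6]].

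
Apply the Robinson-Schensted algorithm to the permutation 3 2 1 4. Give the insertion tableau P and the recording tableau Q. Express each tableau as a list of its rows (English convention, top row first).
P = [[1, 4], [2], [3]], Q = [[1, 4], [2], [3]]

Insert each entry of the permutation into P by Schensted row insertion, recording in Q the position of each new cell.

Insert 3: appended to row 1. P = [[3]].
Insert 2: 2 bumps 3 from row 1; 3 starts row 2. P = [[2], [3]].
Insert 1: 1 bumps 2 from row 1; 2 bumps 3 from row 2; 3 starts row 3. P = [[1], [2], [3]].
Insert 4: appended to row 1. P = [[1, 4], [2], [3]].

So P = [[1, 4], [2], [3]], Q = [[1, 4], [2], [3]].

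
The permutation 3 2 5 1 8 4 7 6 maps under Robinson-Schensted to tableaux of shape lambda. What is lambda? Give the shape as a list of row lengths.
[3, 3, 2]

Row-insert each entry into an empty tableau.

After inserting 3: P = [[3]].
After inserting 2: P = [[2], [3]].
After inserting 5: P = [[2, 5], [3]].
After inserting 1: P = [[1, 5], [2], [3]].
After inserting 8: P = [[1, 5, 8], [2], [3]].
After inserting 4: P = [[1, 4, 8], [2, 5], [3]].
After inserting 7: P = [[1, 4, 7], [2, 5, 8], [3]].
After inserting 6: P = [[1, 4, 6], [2, 5, 7], [3, 8]].

The final insertion tableau P = [[1, 4, 6], [2, 5, 7], [3, 8]] has shape [3, 3, 2].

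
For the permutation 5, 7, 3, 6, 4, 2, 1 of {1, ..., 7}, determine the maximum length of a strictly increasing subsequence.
2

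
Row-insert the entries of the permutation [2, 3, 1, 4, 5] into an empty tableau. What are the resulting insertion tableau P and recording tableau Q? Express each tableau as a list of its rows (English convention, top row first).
P = [[1, 3, 4, 5], [2]], Q = [[1, 2, 4, 5], [3]]

Insert each entry of the permutation into P by Schensted row insertion, recording in Q the position of each new cell.

After inserting 2: P = [[2]].
After inserting 3: P = [[2, 3]].
After inserting 1: P = [[1, 3], [2]].
After inserting 4: P = [[1, 3, 4], [2]].
After inserting 5: P = [[1, 3, 4, 5], [2]].

So P = [[1, 3, 4, 5], [2]], Q = [[1, 2, 4, 5], [3]].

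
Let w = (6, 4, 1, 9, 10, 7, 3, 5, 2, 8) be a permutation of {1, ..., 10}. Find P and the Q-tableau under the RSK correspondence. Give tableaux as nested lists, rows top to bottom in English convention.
Insert each entry of the permutation into P by Schensted row insertion, recording in Q the position of each new cell.

Insert 6: appended to row 1. P = [[6]], Q = [[1]].
Insert 4: 4 bumps 6 from row 1; 6 starts row 2. P = [[4], [6]], Q = [[1], [2]].
Insert 1: 1 bumps 4 from row 1; 4 bumps 6 from row 2; 6 starts row 3. P = [[1], [4], [6]], Q = [[1], [2], [3]].
Insert 9: appended to row 1. P = [[1, 9], [4], [6]], Q = [[1, 4], [2], [3]].
Insert 10: appended to row 1. P = [[1, 9, 10], [4], [6]], Q = [[1, 4, 5], [2], [3]].
Insert 7: 7 bumps 9 from row 1; 9 appends to row 2. P = [[1, 7, 10], [4, 9], [6]], Q = [[1, 4, 5], [2, 6], [3]].
Insert 3: 3 bumps 7 from row 1; 7 bumps 9 from row 2; 9 appends to row 3. P = [[1, 3, 10], [4, 7], [6, 9]], Q = [[1, 4, 5], [2, 6], [3, 7]].
Insert 5: 5 bumps 10 from row 1; 10 appends to row 2. P = [[1, 3, 5], [4, 7, 10], [6, 9]], Q = [[1, 4, 5], [2, 6, 8], [3, 7]].
Insert 2: 2 bumps 3 from row 1; 3 bumps 4 from row 2; 4 bumps 6 from row 3; 6 starts row 4. P = [[1, 2, 5], [3, 7, 10], [4, 9], [6]], Q = [[1, 4, 5], [2, 6, 8], [3, 7], [9]].
Insert 8: appended to row 1. P = [[1, 2, 5, 8], [3, 7, 10], [4, 9], [6]], Q = [[1, 4, 5, 10], [2, 6, 8], [3, 7], [9]].

So P = [[1, 2, 5, 8], [3, 7, 10], [4, 9], [6]], Q = [[1, 4, 5, 10], [2, 6, 8], [3, 7], [9]].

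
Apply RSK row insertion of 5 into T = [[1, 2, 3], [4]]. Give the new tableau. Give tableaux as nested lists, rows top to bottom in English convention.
5 is larger than every entry of row 1, so it is appended to row 1. The new tableau is [[1, 2, 3, 5], [4]].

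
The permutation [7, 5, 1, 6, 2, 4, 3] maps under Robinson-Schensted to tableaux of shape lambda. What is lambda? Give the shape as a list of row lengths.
Row-insert each entry into an empty tableau.

After inserting 7: P = [[7]].
After inserting 5: P = [[5], [7]].
After inserting 1: P = [[1], [5], [7]].
After inserting 6: P = [[1, 6], [5], [7]].
After inserting 2: P = [[1, 2], [5, 6], [7]].
After inserting 4: P = [[1, 2, 4], [5, 6], [7]].
After inserting 3: P = [[1, 2, 3], [4, 6], [5], [7]].

The final insertion tableau P = [[1, 2, 3], [4, 6], [5], [7]] has shape [3, 2, 1, 1].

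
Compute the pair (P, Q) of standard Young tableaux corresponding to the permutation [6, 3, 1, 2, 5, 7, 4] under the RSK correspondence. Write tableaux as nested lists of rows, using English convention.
P = [[1, 2, 4, 7], [3, 5], [6]], Q = [[1, 4, 5, 6], [2, 7], [3]]

Insert each entry of the permutation into P by Schensted row insertion, recording in Q the position of each new cell.

After inserting 6: P = [[6]].
After inserting 3: P = [[3], [6]].
After inserting 1: P = [[1], [3], [6]].
After inserting 2: P = [[1, 2], [3], [6]].
After inserting 5: P = [[1, 2, 5], [3], [6]].
After inserting 7: P = [[1, 2, 5, 7], [3], [6]].
After inserting 4: P = [[1, 2, 4, 7], [3, 5], [6]].

So P = [[1, 2, 4, 7], [3, 5], [6]], Q = [[1, 4, 5, 6], [2, 7], [3]].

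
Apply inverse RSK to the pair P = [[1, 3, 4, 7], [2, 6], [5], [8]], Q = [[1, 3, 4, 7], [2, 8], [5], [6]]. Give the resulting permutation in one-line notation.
8 2 5 6 3 1 7 4

Reverse the RSK construction: for i from n down to 1, find the cell of Q containing i, remove the entry at that cell from P, and reverse-bump it up through P; the value ejected from row 1 is w(i).

Step i=8: Q has 8 at row 2, column 2; remove 6 from row 2 of P and reverse-bump: 6 enters row 1 and ejects 4. So w(8) = 4. P is now [[1, 3, 6, 7], [2], [5], [8]].
Step i=7: Q has 7 at row 1, column 4; remove that cell from P, ejecting 7. So w(7) = 7. P is now [[1, 3, 6], [2], [5], [8]].
Step i=6: Q has 6 at row 4, column 1; remove 8 from row 4 of P and reverse-bump: 8 enters row 3 and ejects 5; 5 enters row 2 and ejects 2; 2 enters row 1 and ejects 1. So w(6) = 1. P is now [[2, 3, 6], [5], [8]].
Step i=5: Q has 5 at row 3, column 1; remove 8 from row 3 of P and reverse-bump: 8 enters row 2 and ejects 5; 5 enters row 1 and ejects 3. So w(5) = 3. P is now [[2, 5, 6], [8]].
Step i=4: Q has 4 at row 1, column 3; remove that cell from P, ejecting 6. So w(4) = 6. P is now [[2, 5], [8]].
Step i=3: Q has 3 at row 1, column 2; remove that cell from P, ejecting 5. So w(3) = 5. P is now [[2], [8]].
Step i=2: Q has 2 at row 2, column 1; remove 8 from row 2 of P and reverse-bump: 8 enters row 1 and ejects 2. So w(2) = 2. P is now [[8]].
Step i=1: Q has 1 at row 1, column 1; remove that cell from P, ejecting 8. So w(1) = 8. P is now [].

So w = 8 2 5 6 3 1 7 4.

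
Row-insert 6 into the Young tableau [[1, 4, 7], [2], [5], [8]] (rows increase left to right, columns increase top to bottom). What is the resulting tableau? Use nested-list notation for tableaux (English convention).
In row 1, 6 replaces 7 (the leftmost entry greater than 6); 7 is bumped to row 2. 7 is appended to row 2. The new tableau is [[1, 4, 6], [2, 7], [5], [8]].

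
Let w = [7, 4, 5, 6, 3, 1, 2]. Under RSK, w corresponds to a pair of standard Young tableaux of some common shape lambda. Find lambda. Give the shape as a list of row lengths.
Row-insert each entry into an empty tableau.

After inserting 7: P = [[7]].
After inserting 4: P = [[4], [7]].
After inserting 5: P = [[4, 5], [7]].
After inserting 6: P = [[4, 5, 6], [7]].
After inserting 3: P = [[3, 5, 6], [4], [7]].
After inserting 1: P = [[1, 5, 6], [3], [4], [7]].
After inserting 2: P = [[1, 2, 6], [3, 5], [4], [7]].

The final insertion tableau P = [[1, 2, 6], [3, 5], [4], [7]] has shape [3, 2, 1, 1].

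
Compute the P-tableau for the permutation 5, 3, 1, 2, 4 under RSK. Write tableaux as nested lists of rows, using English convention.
After inserting 5: P = [[5]].
After inserting 3: P = [[3], [5]].
After inserting 1: P = [[1], [3], [5]].
After inserting 2: P = [[1, 2], [3], [5]].
After inserting 4: P = [[1, 2, 4], [3], [5]].

So P = [[1, 2, 4], [3], [5]].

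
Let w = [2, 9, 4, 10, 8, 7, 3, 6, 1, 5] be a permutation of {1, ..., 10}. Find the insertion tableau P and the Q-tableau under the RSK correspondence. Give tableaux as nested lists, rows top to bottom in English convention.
P = [[1, 3, 5], [2, 6], [4, 7], [8, 10], [9]], Q = [[1, 2, 4], [3, 5], [6, 8], [7, 10], [9]]

Insert each entry of the permutation into P by Schensted row insertion, recording in Q the position of each new cell.

Insert 2: appended to row 1. P = [[2]].
Insert 9: appended to row 1. P = [[2, 9]].
Insert 4: 4 bumps 9 from row 1; 9 starts row 2. P = [[2, 4], [9]].
Insert 10: appended to row 1. P = [[2, 4, 10], [9]].
Insert 8: 8 bumps 10 from row 1; 10 appends to row 2. P = [[2, 4, 8], [9, 10]].
Insert 7: 7 bumps 8 from row 1; 8 bumps 9 from row 2; 9 starts row 3. P = [[2, 4, 7], [8, 10], [9]].
Insert 3: 3 bumps 4 from row 1; 4 bumps 8 from row 2; 8 bumps 9 from row 3; 9 starts row 4. P = [[2, 3, 7], [4, 10], [8], [9]].
Insert 6: 6 bumps 7 from row 1; 7 bumps 10 from row 2; 10 appends to row 3. P = [[2, 3, 6], [4, 7], [8, 10], [9]].
Insert 1: 1 bumps 2 from row 1; 2 bumps 4 from row 2; 4 bumps 8 from row 3; 8 bumps 9 from row 4; 9 starts row 5. P = [[1, 3, 6], [2, 7], [4, 10], [8], [9]].
Insert 5: 5 bumps 6 from row 1; 6 bumps 7 from row 2; 7 bumps 10 from row 3; 10 appends to row 4. P = [[1, 3, 5], [2, 6], [4, 7], [8, 10], [9]].

So P = [[1, 3, 5], [2, 6], [4, 7], [8, 10], [9]], Q = [[1, 2, 4], [3, 5], [6, 8], [7, 10], [9]].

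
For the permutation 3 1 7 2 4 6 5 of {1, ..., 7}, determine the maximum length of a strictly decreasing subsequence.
3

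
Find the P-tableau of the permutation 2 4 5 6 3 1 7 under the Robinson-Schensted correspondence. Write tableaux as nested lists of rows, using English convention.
P = [[1, 3, 5, 6, 7], [2], [4]]

Insert 2: appended to row 1. P = [[2]].
Insert 4: appended to row 1. P = [[2, 4]].
Insert 5: appended to row 1. P = [[2, 4, 5]].
Insert 6: appended to row 1. P = [[2, 4, 5, 6]].
Insert 3: 3 bumps 4 from row 1; 4 starts row 2. P = [[2, 3, 5, 6], [4]].
Insert 1: 1 bumps 2 from row 1; 2 bumps 4 from row 2; 4 starts row 3. P = [[1, 3, 5, 6], [2], [4]].
Insert 7: appended to row 1. P = [[1, 3, 5, 6, 7], [2], [4]].

So P = [[1, 3, 5, 6, 7], [2], [4]].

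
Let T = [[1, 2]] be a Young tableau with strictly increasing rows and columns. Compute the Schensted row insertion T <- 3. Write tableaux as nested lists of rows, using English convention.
3 is larger than every entry of row 1, so it is appended to row 1. The new tableau is [[1, 2, 3]].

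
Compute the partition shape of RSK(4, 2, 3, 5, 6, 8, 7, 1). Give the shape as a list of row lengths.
Row-insert each entry into an empty tableau.

After inserting 4: P = [[4]].
After inserting 2: P = [[2], [4]].
After inserting 3: P = [[2, 3], [4]].
After inserting 5: P = [[2, 3, 5], [4]].
After inserting 6: P = [[2, 3, 5, 6], [4]].
After inserting 8: P = [[2, 3, 5, 6, 8], [4]].
After inserting 7: P = [[2, 3, 5, 6, 7], [4, 8]].
After inserting 1: P = [[1, 3, 5, 6, 7], [2, 8], [4]].

The final insertion tableau P = [[1, 3, 5, 6, 7], [2, 8], [4]] has shape [5, 2, 1].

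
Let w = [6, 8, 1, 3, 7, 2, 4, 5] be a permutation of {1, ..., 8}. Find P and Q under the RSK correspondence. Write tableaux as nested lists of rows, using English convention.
Insert each entry of the permutation into P by Schensted row insertion, recording in Q the position of each new cell.

Insert 6: appended to row 1. P = [[6]].
Insert 8: appended to row 1. P = [[6, 8]].
Insert 1: 1 bumps 6 from row 1; 6 starts row 2. P = [[1, 8], [6]].
Insert 3: 3 bumps 8 from row 1; 8 appends to row 2. P = [[1, 3], [6, 8]].
Insert 7: appended to row 1. P = [[1, 3, 7], [6, 8]].
Insert 2: 2 bumps 3 from row 1; 3 bumps 6 from row 2; 6 starts row 3. P = [[1, 2, 7], [3, 8], [6]].
Insert 4: 4 bumps 7 from row 1; 7 bumps 8 from row 2; 8 appends to row 3. P = [[1, 2, 4], [3, 7], [6, 8]].
Insert 5: appended to row 1. P = [[1, 2, 4, 5], [3, 7], [6, 8]].

So P = [[1, 2, 4, 5], [3, 7], [6, 8]], Q = [[1, 2, 5, 8], [3, 4], [6, 7]].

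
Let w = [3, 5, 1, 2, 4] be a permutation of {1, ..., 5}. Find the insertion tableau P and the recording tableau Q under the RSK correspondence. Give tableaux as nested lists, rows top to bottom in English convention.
Insert each entry of the permutation into P by Schensted row insertion, recording in Q the position of each new cell.

Insert 3: appended to row 1. P = [[3]].
Insert 5: appended to row 1. P = [[3, 5]].
Insert 1: 1 bumps 3 from row 1; 3 starts row 2. P = [[1, 5], [3]].
Insert 2: 2 bumps 5 from row 1; 5 appends to row 2. P = [[1, 2], [3, 5]].
Insert 4: appended to row 1. P = [[1, 2, 4], [3, 5]].

So P = [[1, 2, 4], [3, 5]], Q = [[1, 2, 5], [3, 4]].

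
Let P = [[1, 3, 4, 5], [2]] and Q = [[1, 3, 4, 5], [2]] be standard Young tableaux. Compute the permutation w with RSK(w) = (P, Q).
Reverse the RSK construction: for i from n down to 1, find the cell of Q containing i, remove the entry at that cell from P, and reverse-bump it up through P; the value ejected from row 1 is w(i).

Step i=5: Q has 5 at row 1, column 4; remove that cell from P, ejecting 5. So w(5) = 5. P is now [[1, 3, 4], [2]].
Step i=4: Q has 4 at row 1, column 3; remove that cell from P, ejecting 4. So w(4) = 4. P is now [[1, 3], [2]].
Step i=3: Q has 3 at row 1, column 2; remove that cell from P, ejecting 3. So w(3) = 3. P is now [[1], [2]].
Step i=2: Q has 2 at row 2, column 1; remove 2 from row 2 of P and reverse-bump: 2 enters row 1 and ejects 1. So w(2) = 1. P is now [[2]].
Step i=1: Q has 1 at row 1, column 1; remove that cell from P, ejecting 2. So w(1) = 2. P is now [].

So w = 2 1 3 4 5.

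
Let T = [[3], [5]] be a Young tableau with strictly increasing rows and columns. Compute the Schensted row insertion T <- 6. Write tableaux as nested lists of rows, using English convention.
[[3, 6], [5]]

6 is larger than every entry of row 1, so it is appended to row 1. The new tableau is [[3, 6], [5]].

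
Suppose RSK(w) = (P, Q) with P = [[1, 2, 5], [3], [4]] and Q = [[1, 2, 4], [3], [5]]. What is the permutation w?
Reverse RSK: for i = n, n-1, ..., 1, locate i in Q, remove the corresponding corner cell from P, and reverse-bump its entry up through P; the value ejected from row 1 is w(i).

So w = 1 4 3 5 2.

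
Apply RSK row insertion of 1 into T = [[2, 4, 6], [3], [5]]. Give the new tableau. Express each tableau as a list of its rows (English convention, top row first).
[[1, 4, 6], [2], [3], [5]]

In row 1, 1 replaces 2 (the leftmost entry greater than 1); 2 is bumped to row 2. In row 2, 2 replaces 3 (the leftmost entry greater than 2); 3 is bumped to row 3. In row 3, 3 replaces 5 (the leftmost entry greater than 3); 5 is bumped to row 4. 5 starts a new row 4. The new tableau is [[1, 4, 6], [2], [3], [5]].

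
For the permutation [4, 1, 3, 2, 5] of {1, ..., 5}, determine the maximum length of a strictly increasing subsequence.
3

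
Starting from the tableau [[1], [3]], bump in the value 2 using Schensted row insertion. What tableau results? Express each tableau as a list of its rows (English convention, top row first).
2 is larger than every entry of row 1, so it is appended to row 1. The new tableau is [[1, 2], [3]].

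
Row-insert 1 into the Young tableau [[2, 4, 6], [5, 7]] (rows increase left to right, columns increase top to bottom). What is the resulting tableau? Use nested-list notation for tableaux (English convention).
In row 1, 1 replaces 2 (the leftmost entry greater than 1); 2 is bumped to row 2. In row 2, 2 replaces 5 (the leftmost entry greater than 2); 5 is bumped to row 3. 5 starts a new row 3. The new tableau is [[1, 4, 6], [2, 7], [5]].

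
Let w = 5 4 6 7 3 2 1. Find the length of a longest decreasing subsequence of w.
5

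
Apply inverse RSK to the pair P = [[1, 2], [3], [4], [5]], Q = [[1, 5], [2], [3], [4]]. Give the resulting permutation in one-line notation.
Reverse the RSK construction: for i from n down to 1, find the cell of Q containing i, remove the entry at that cell from P, and reverse-bump it up through P; the value ejected from row 1 is w(i).

Step i=5: Q has 5 at row 1, column 2; remove that cell from P, ejecting 2. So w(5) = 2. P is now [[1], [3], [4], [5]].
Step i=4: Q has 4 at row 4, column 1; remove 5 from row 4 of P and reverse-bump: 5 enters row 3 and ejects 4; 4 enters row 2 and ejects 3; 3 enters row 1 and ejects 1. So w(4) = 1. P is now [[3], [4], [5]].
Step i=3: Q has 3 at row 3, column 1; remove 5 from row 3 of P and reverse-bump: 5 enters row 2 and ejects 4; 4 enters row 1 and ejects 3. So w(3) = 3. P is now [[4], [5]].
Step i=2: Q has 2 at row 2, column 1; remove 5 from row 2 of P and reverse-bump: 5 enters row 1 and ejects 4. So w(2) = 4. P is now [[5]].
Step i=1: Q has 1 at row 1, column 1; remove that cell from P, ejecting 5. So w(1) = 5. P is now [].

So w = 5 4 3 1 2.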